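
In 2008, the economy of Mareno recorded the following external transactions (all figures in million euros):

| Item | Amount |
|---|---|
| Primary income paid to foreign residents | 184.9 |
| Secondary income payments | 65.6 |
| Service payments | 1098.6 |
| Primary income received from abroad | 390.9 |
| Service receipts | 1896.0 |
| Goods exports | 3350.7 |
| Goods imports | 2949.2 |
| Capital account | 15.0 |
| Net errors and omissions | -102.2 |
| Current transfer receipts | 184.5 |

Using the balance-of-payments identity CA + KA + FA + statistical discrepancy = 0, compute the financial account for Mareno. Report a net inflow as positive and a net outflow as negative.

Goods balance = 3350.7 - 2949.2 = 401.5
Services balance = 1896.0 - 1098.6 = 797.4
Trade balance (goods + services) = 401.5 + 797.4 = 1198.9
Net primary income = 390.9 - 184.9 = 206.0
Net secondary income = 184.5 - 65.6 = 118.9
Current account = 1198.9 + 206.0 + 118.9 = 1523.8
Financial account = -(1523.8 + 15.0 + (-102.2)) = -1436.6

-1436.6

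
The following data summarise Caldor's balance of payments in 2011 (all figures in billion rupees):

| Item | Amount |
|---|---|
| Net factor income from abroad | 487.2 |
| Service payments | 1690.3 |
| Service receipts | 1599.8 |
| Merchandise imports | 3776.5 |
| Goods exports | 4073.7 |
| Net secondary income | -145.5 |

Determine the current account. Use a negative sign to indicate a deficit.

548.4

Goods balance = 4073.7 - 3776.5 = 297.2
Services balance = 1599.8 - 1690.3 = -90.5
Trade balance (goods + services) = 297.2 + (-90.5) = 206.7
Net primary income = 487.2
Net secondary income = -145.5
Current account = 206.7 + 487.2 + (-145.5) = 548.4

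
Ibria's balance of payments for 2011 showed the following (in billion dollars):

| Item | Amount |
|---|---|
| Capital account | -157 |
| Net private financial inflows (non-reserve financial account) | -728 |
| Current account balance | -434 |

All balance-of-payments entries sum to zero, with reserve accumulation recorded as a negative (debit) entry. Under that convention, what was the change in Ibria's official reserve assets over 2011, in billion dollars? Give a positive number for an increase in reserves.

Official reserve transactions balance = -((-434) + (-157) + (-728)) = 1319
An accumulation of reserves is recorded as a debit (negative entry), so the change in the stock of reserves is the negative of that balance.
Change in official reserves = -(1319) = -1319

-1319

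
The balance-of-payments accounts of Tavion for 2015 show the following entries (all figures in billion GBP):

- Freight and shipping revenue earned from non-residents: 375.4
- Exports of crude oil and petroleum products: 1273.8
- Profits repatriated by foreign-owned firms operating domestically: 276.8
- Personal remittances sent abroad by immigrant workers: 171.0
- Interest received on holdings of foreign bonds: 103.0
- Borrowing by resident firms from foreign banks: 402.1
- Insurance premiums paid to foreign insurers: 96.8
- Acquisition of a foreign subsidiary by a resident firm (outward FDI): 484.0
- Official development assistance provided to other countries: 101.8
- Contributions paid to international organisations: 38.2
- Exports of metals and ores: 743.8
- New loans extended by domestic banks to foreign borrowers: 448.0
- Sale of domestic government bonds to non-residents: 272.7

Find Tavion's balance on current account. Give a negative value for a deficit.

1811.4

Goods: 743.8 + 1273.8 = 2017.6
Services: -96.8 + 375.4 = 278.6
Primary income: -276.8 + 103.0 = -173.8
Secondary income: -101.8 - 38.2 - 171.0 = -311.0
Current account = 2017.6 + 278.6 + (-173.8) + (-311.0) = 1811.4
(Excluded from the current account — financial account: borrowing by resident firms from foreign banks 402.1, acquisition of a foreign subsidiary by a resident firm (outward FDI) 484.0, new loans extended by domestic banks to foreign borrowers 448.0, sale of domestic government bonds to non-residents 272.7.)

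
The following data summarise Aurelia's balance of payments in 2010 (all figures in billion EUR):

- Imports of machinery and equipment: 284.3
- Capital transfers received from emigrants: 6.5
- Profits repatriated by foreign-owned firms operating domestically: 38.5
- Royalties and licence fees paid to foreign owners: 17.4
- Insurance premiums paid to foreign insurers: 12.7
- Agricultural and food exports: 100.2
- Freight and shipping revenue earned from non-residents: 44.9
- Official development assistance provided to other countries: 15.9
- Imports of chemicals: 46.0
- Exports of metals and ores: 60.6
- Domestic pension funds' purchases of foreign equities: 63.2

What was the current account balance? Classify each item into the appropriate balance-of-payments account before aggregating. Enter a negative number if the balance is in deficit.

Goods: 60.6 - 284.3 - 46.0 + 100.2 = -169.5
Services: 44.9 - 12.7 - 17.4 = 14.8
Primary income: -38.5
Secondary income: -15.9
Current account = (-169.5) + 14.8 + (-38.5) + (-15.9) = -209.1
(Excluded from the current account — capital account: capital transfers received from emigrants 6.5; financial account: domestic pension funds' purchases of foreign equities 63.2.)

-209.1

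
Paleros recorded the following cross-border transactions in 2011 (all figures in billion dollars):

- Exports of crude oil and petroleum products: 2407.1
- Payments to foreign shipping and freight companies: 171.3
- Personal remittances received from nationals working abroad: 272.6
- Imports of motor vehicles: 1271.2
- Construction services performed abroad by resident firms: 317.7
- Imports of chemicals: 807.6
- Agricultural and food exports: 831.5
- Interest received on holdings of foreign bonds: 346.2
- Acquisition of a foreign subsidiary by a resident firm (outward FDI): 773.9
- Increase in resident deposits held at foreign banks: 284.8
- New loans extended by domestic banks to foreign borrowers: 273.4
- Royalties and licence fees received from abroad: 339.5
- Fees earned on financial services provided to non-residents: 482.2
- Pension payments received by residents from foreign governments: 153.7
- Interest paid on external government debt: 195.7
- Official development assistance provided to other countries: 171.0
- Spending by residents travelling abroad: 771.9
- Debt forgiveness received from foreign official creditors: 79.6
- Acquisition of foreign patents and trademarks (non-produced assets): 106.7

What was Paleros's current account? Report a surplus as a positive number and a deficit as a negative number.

Goods: -1271.2 + 831.5 - 807.6 + 2407.1 = 1159.8
Services: 482.2 + 339.5 - 771.9 + 317.7 - 171.3 = 196.2
Primary income: -195.7 + 346.2 = 150.5
Secondary income: 153.7 - 171.0 + 272.6 = 255.3
Current account = 1159.8 + 196.2 + 150.5 + 255.3 = 1761.8
(Excluded from the current account — financial account: acquisition of a foreign subsidiary by a resident firm (outward FDI) 773.9, increase in resident deposits held at foreign banks 284.8, new loans extended by domestic banks to foreign borrowers 273.4; capital account: debt forgiveness received from foreign official creditors 79.6, acquisition of foreign patents and trademarks (non-produced assets) 106.7.)

1761.8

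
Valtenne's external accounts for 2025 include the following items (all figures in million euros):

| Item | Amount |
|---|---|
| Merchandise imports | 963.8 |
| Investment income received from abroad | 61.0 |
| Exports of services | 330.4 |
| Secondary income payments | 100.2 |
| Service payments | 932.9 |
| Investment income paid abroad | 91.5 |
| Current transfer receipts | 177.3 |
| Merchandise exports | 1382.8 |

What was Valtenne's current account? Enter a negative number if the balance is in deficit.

Goods balance = 1382.8 - 963.8 = 419.0
Services balance = 330.4 - 932.9 = -602.5
Trade balance (goods + services) = 419.0 + (-602.5) = -183.5
Net primary income = 61.0 - 91.5 = -30.5
Net secondary income = 177.3 - 100.2 = 77.1
Current account = -183.5 + (-30.5) + 77.1 = -136.9

-136.9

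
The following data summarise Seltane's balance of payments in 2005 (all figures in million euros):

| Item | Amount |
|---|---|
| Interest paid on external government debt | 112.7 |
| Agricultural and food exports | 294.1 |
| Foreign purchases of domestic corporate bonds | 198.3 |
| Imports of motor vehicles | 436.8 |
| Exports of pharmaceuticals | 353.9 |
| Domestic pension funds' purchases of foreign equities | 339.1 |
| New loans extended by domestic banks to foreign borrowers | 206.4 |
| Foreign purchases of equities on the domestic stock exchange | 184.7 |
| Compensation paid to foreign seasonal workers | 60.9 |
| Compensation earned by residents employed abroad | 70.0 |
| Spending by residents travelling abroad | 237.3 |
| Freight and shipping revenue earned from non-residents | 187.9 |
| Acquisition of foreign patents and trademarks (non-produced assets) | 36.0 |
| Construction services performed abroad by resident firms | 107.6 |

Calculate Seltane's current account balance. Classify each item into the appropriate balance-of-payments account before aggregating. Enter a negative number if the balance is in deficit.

Goods: 294.1 + 353.9 - 436.8 = 211.2
Services: 187.9 - 237.3 + 107.6 = 58.2
Primary income: 70.0 - 60.9 - 112.7 = -103.6
Current account = 211.2 + 58.2 + (-103.6) = 165.8
(Excluded from the current account — financial account: foreign purchases of domestic corporate bonds 198.3, domestic pension funds' purchases of foreign equities 339.1, new loans extended by domestic banks to foreign borrowers 206.4, foreign purchases of equities on the domestic stock exchange 184.7; capital account: acquisition of foreign patents and trademarks (non-produced assets) 36.0.)

165.8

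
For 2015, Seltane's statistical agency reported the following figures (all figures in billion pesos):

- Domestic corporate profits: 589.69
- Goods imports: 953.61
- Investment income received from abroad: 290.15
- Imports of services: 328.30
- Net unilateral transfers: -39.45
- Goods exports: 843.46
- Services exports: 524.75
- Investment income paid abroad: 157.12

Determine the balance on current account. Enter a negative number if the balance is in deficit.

Goods balance = 843.46 - 953.61 = -110.15
Services balance = 524.75 - 328.30 = 196.45
Trade balance (goods + services) = -110.15 + 196.45 = 86.30
Net primary income = 290.15 - 157.12 = 133.03
Net secondary income = -39.45
Current account = 86.30 + 133.03 + (-39.45) = 179.88

179.88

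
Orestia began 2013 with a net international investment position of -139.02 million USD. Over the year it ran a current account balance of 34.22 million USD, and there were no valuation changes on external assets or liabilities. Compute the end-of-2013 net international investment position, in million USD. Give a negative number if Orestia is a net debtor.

With no valuation effects, change in NIIP = current account = 34.22
End-of-year NIIP = -139.02 + 34.22 = -104.80

-104.80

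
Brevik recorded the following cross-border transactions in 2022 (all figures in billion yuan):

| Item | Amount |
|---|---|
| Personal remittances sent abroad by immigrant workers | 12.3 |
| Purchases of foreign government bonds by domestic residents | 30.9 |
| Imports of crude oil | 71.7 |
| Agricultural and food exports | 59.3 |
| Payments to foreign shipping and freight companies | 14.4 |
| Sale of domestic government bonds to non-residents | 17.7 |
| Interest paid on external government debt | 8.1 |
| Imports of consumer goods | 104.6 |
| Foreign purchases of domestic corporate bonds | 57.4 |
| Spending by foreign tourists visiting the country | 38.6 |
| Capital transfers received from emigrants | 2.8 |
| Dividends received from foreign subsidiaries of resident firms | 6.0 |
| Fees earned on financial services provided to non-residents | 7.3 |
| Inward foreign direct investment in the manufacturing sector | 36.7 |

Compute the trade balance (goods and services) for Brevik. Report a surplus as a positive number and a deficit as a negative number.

Goods: 59.3 - 104.6 - 71.7 = -117.0
Services: 38.6 - 14.4 + 7.3 = 31.5
Trade balance = -117.0 + 31.5 = -85.5
(Excluded from the trade balance — secondary income: personal remittances sent abroad by immigrant workers 12.3; financial account: purchases of foreign government bonds by domestic residents 30.9, sale of domestic government bonds to non-residents 17.7, foreign purchases of domestic corporate bonds 57.4, inward foreign direct investment in the manufacturing sector 36.7; primary income: interest paid on external government debt 8.1, dividends received from foreign subsidiaries of resident firms 6.0; capital account: capital transfers received from emigrants 2.8.)

-85.5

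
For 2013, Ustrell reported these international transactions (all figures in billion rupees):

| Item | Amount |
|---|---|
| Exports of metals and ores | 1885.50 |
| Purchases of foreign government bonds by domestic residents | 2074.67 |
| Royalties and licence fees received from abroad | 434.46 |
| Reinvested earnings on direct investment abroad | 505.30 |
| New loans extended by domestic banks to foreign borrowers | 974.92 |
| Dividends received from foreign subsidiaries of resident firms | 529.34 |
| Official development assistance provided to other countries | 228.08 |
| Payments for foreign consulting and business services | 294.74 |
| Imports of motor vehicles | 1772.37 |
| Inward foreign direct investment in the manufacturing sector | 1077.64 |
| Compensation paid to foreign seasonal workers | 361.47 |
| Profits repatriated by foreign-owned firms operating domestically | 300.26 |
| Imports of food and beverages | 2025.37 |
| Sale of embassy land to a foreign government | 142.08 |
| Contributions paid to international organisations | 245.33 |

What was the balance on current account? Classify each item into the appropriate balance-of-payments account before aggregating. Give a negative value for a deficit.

Goods: 1885.50 - 2025.37 - 1772.37 = -1912.24
Services: 434.46 - 294.74 = 139.72
Primary income: -361.47 + 505.30 - 300.26 + 529.34 = 372.91
Secondary income: -245.33 - 228.08 = -473.41
Current account = (-1912.24) + 139.72 + 372.91 + (-473.41) = -1873.02
(Excluded from the current account — financial account: purchases of foreign government bonds by domestic residents 2074.67, new loans extended by domestic banks to foreign borrowers 974.92, inward foreign direct investment in the manufacturing sector 1077.64; capital account: sale of embassy land to a foreign government 142.08.)

-1873.02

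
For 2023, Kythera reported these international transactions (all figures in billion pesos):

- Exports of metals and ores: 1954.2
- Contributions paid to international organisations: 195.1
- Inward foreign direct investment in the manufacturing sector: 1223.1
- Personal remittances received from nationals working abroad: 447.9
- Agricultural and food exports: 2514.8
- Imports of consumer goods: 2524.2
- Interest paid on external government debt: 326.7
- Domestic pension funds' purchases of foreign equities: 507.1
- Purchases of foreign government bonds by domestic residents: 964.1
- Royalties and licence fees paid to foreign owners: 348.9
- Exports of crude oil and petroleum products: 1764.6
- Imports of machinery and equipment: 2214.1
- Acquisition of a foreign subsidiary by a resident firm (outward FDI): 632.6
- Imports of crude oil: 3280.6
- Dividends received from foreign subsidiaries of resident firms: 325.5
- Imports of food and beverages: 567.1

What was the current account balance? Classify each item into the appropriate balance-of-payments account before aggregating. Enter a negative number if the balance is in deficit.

-2449.7

Goods: -567.1 + 2514.8 - 2524.2 + 1764.6 + 1954.2 - 3280.6 - 2214.1 = -2352.4
Services: -348.9
Primary income: -326.7 + 325.5 = -1.2
Secondary income: -195.1 + 447.9 = 252.8
Current account = (-2352.4) + (-348.9) + (-1.2) + 252.8 = -2449.7
(Excluded from the current account — financial account: inward foreign direct investment in the manufacturing sector 1223.1, domestic pension funds' purchases of foreign equities 507.1, purchases of foreign government bonds by domestic residents 964.1, acquisition of a foreign subsidiary by a resident firm (outward FDI) 632.6.)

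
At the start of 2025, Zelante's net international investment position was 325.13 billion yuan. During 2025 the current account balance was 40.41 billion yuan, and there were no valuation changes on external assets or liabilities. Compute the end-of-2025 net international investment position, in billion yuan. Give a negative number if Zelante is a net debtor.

365.54

With no valuation effects, change in NIIP = current account = 40.41
End-of-year NIIP = 325.13 + 40.41 = 365.54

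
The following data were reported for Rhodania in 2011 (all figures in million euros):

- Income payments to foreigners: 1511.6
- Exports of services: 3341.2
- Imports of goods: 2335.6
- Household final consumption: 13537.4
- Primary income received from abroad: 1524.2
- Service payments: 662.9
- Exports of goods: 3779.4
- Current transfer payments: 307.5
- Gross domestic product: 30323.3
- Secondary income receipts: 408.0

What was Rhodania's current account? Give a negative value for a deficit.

4235.2

Goods balance = 3779.4 - 2335.6 = 1443.8
Services balance = 3341.2 - 662.9 = 2678.3
Trade balance (goods + services) = 1443.8 + 2678.3 = 4122.1
Net primary income = 1524.2 - 1511.6 = 12.6
Net secondary income = 408.0 - 307.5 = 100.5
Current account = 4122.1 + 12.6 + 100.5 = 4235.2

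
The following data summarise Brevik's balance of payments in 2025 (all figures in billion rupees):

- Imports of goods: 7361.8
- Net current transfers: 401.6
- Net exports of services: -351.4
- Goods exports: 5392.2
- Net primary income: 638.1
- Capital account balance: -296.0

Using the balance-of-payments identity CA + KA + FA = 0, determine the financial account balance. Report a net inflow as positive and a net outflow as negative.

Goods balance = 5392.2 - 7361.8 = -1969.6
Services balance = -351.4
Trade balance (goods + services) = -1969.6 + (-351.4) = -2321.0
Net primary income = 638.1
Net secondary income = 401.6
Current account = -2321.0 + 638.1 + 401.6 = -1281.3
Financial account = -(-1281.3 + (-296.0)) = 1577.3

1577.3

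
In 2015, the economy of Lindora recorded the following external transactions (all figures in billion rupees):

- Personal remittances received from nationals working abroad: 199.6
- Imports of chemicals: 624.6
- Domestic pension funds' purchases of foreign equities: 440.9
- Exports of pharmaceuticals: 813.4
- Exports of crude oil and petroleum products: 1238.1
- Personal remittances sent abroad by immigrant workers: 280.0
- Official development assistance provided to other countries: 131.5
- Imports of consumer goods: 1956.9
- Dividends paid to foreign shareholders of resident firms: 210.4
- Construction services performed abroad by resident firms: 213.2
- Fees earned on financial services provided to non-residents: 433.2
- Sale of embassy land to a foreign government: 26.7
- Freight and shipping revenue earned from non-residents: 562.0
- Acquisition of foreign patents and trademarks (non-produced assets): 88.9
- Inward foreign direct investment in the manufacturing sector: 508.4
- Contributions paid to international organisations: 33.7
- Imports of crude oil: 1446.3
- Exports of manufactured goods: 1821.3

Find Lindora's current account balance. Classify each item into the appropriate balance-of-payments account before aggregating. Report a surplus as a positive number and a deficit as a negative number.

Goods: 1238.1 - 624.6 + 1821.3 - 1446.3 - 1956.9 + 813.4 = -155.0
Services: 562.0 + 433.2 + 213.2 = 1208.4
Primary income: -210.4
Secondary income: 199.6 - 280.0 - 131.5 - 33.7 = -245.6
Current account = (-155.0) + 1208.4 + (-210.4) + (-245.6) = 597.4
(Excluded from the current account — financial account: domestic pension funds' purchases of foreign equities 440.9, inward foreign direct investment in the manufacturing sector 508.4; capital account: sale of embassy land to a foreign government 26.7, acquisition of foreign patents and trademarks (non-produced assets) 88.9.)

597.4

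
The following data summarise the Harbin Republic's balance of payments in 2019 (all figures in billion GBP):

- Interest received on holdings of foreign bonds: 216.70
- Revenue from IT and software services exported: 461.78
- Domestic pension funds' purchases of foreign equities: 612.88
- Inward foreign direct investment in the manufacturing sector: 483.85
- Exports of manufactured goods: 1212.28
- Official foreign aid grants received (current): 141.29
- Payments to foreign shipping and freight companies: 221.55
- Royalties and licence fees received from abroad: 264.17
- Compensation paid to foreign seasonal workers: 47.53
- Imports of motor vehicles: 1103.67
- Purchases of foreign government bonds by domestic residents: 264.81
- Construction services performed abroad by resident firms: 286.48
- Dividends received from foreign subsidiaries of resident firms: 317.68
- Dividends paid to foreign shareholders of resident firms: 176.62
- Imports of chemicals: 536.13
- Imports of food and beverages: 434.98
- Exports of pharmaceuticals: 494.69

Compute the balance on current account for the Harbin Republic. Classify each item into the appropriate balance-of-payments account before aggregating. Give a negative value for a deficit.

Goods: -536.13 - 1103.67 - 434.98 + 1212.28 + 494.69 = -367.81
Services: 286.48 + 264.17 + 461.78 - 221.55 = 790.88
Primary income: -47.53 + 317.68 - 176.62 + 216.70 = 310.23
Secondary income: 141.29
Current account = (-367.81) + 790.88 + 310.23 + 141.29 = 874.59
(Excluded from the current account — financial account: domestic pension funds' purchases of foreign equities 612.88, inward foreign direct investment in the manufacturing sector 483.85, purchases of foreign government bonds by domestic residents 264.81.)

874.59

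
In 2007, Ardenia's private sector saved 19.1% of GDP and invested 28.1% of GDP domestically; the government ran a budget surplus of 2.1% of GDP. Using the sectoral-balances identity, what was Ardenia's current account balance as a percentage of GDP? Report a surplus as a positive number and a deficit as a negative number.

By the sectoral-balances identity, CA = (S_private - I) + (T - G).
Private balance = 19.1 - 28.1 = -9.0
Government balance (T - G) = 2.1
CA = -9.0 + 2.1 = -6.9

-6.9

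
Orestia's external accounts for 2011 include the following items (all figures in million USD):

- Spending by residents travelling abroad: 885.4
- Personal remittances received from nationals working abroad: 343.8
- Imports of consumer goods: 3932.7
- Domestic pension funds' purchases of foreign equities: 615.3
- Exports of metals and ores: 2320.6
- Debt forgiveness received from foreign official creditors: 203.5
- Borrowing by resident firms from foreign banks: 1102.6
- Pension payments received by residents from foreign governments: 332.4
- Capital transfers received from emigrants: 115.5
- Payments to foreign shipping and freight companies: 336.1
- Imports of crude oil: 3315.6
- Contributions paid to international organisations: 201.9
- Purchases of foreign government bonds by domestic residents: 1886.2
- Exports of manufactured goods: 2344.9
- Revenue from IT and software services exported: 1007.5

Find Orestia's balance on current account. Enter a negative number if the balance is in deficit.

-2322.5

Goods: -3315.6 + 2320.6 - 3932.7 + 2344.9 = -2582.8
Services: 1007.5 - 885.4 - 336.1 = -214.0
Secondary income: 332.4 - 201.9 + 343.8 = 474.3
Current account = (-2582.8) + (-214.0) + 474.3 = -2322.5
(Excluded from the current account — financial account: domestic pension funds' purchases of foreign equities 615.3, borrowing by resident firms from foreign banks 1102.6, purchases of foreign government bonds by domestic residents 1886.2; capital account: debt forgiveness received from foreign official creditors 203.5, capital transfers received from emigrants 115.5.)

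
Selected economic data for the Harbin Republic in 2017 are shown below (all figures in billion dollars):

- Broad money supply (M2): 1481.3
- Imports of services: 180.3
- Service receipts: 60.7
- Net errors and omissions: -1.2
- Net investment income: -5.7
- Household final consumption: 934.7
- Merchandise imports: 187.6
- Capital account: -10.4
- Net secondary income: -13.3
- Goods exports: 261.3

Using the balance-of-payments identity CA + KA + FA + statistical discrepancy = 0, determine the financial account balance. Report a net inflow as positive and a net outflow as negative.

76.5

Goods balance = 261.3 - 187.6 = 73.7
Services balance = 60.7 - 180.3 = -119.6
Trade balance (goods + services) = 73.7 + (-119.6) = -45.9
Net primary income = -5.7
Net secondary income = -13.3
Current account = -45.9 + (-5.7) + (-13.3) = -64.9
Financial account = -(-64.9 + (-10.4) + (-1.2)) = 76.5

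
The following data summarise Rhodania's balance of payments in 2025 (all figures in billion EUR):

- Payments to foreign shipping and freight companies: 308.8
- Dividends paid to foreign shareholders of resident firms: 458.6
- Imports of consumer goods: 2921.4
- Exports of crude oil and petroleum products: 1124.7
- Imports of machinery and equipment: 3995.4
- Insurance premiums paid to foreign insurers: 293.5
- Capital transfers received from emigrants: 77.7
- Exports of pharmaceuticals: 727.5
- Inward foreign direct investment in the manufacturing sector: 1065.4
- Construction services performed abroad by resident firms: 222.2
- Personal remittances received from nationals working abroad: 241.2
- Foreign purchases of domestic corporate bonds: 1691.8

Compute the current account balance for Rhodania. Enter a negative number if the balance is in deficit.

-5662.1

Goods: -3995.4 + 727.5 - 2921.4 + 1124.7 = -5064.6
Services: 222.2 - 308.8 - 293.5 = -380.1
Primary income: -458.6
Secondary income: 241.2
Current account = (-5064.6) + (-380.1) + (-458.6) + 241.2 = -5662.1
(Excluded from the current account — capital account: capital transfers received from emigrants 77.7; financial account: inward foreign direct investment in the manufacturing sector 1065.4, foreign purchases of domestic corporate bonds 1691.8.)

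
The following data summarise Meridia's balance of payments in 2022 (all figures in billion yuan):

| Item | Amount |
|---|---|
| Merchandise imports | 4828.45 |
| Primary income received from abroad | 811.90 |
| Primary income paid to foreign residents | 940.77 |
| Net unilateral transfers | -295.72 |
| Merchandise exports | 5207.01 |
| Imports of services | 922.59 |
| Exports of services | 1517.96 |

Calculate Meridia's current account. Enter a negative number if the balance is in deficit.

549.34

Goods balance = 5207.01 - 4828.45 = 378.56
Services balance = 1517.96 - 922.59 = 595.37
Trade balance (goods + services) = 378.56 + 595.37 = 973.93
Net primary income = 811.90 - 940.77 = -128.87
Net secondary income = -295.72
Current account = 973.93 + (-128.87) + (-295.72) = 549.34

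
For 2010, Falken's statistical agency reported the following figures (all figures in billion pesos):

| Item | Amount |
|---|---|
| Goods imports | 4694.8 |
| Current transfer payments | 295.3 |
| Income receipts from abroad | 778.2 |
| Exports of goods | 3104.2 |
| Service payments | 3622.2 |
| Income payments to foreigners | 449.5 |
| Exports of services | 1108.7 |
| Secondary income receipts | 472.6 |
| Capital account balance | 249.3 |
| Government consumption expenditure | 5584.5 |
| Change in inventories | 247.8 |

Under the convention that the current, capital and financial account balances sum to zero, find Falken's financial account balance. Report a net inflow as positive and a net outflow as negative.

Goods balance = 3104.2 - 4694.8 = -1590.6
Services balance = 1108.7 - 3622.2 = -2513.5
Trade balance (goods + services) = -1590.6 + (-2513.5) = -4104.1
Net primary income = 778.2 - 449.5 = 328.7
Net secondary income = 472.6 - 295.3 = 177.3
Current account = -4104.1 + 328.7 + 177.3 = -3598.1
Financial account = -(-3598.1 + 249.3) = 3348.8

3348.8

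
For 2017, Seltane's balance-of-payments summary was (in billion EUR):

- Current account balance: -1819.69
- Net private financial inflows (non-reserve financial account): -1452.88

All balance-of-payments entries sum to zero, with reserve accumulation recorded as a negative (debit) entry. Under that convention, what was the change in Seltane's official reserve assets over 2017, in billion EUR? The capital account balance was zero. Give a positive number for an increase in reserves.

-3272.57

Official reserve transactions balance = -((-1819.69) + (-1452.88)) = 3272.57
An accumulation of reserves is recorded as a debit (negative entry), so the change in the stock of reserves is the negative of that balance.
Change in official reserves = -(3272.57) = -3272.57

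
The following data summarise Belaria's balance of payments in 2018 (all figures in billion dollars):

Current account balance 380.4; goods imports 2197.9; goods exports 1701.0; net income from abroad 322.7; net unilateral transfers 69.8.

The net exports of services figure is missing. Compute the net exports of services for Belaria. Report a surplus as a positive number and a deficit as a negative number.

Current account = goods balance + services balance + net primary income + net secondary income
Sum of the known components = -104.4
Net exports of services = CA - (known components) = 380.4 - (-104.4) = 484.8

484.8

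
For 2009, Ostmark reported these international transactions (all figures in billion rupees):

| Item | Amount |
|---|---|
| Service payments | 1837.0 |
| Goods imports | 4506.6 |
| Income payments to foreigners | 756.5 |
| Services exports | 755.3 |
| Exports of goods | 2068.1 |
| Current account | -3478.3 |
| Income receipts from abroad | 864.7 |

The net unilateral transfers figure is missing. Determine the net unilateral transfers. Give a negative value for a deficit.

-66.3

Current account = goods balance + services balance + net primary income + net secondary income
Sum of the known components = -3412.0
Net unilateral transfers = CA - (known components) = -3478.3 - (-3412.0) = -66.3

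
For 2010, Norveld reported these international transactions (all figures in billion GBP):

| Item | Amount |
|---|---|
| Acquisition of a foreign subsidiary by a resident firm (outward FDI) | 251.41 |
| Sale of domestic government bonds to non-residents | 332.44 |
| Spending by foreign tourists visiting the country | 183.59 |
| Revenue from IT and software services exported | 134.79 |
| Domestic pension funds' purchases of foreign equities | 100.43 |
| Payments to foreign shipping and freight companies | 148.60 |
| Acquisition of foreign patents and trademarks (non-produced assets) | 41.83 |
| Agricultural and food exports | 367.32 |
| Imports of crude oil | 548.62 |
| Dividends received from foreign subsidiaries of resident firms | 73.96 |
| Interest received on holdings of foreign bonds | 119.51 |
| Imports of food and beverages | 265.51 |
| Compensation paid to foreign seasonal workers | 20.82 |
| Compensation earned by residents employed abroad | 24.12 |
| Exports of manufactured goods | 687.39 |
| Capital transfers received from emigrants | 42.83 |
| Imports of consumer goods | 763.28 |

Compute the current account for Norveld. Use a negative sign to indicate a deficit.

-156.15

Goods: 687.39 + 367.32 - 548.62 - 763.28 - 265.51 = -522.70
Services: -148.60 + 183.59 + 134.79 = 169.78
Primary income: -20.82 + 24.12 + 73.96 + 119.51 = 196.77
Current account = (-522.70) + 169.78 + 196.77 = -156.15
(Excluded from the current account — financial account: acquisition of a foreign subsidiary by a resident firm (outward FDI) 251.41, sale of domestic government bonds to non-residents 332.44, domestic pension funds' purchases of foreign equities 100.43; capital account: acquisition of foreign patents and trademarks (non-produced assets) 41.83, capital transfers received from emigrants 42.83.)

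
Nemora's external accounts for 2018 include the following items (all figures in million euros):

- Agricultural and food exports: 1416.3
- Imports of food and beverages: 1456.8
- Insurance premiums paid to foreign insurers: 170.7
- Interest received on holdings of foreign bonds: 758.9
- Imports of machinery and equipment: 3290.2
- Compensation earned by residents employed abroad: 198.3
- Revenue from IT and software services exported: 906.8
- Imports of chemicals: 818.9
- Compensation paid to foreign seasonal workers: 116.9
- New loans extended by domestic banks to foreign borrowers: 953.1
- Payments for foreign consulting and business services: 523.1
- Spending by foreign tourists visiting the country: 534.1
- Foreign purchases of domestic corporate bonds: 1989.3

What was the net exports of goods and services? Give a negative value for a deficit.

-3402.5

Goods: -3290.2 + 1416.3 - 1456.8 - 818.9 = -4149.6
Services: -523.1 + 534.1 + 906.8 - 170.7 = 747.1
Trade balance = -4149.6 + 747.1 = -3402.5
(Excluded from the trade balance — primary income: interest received on holdings of foreign bonds 758.9, compensation earned by residents employed abroad 198.3, compensation paid to foreign seasonal workers 116.9; financial account: new loans extended by domestic banks to foreign borrowers 953.1, foreign purchases of domestic corporate bonds 1989.3.)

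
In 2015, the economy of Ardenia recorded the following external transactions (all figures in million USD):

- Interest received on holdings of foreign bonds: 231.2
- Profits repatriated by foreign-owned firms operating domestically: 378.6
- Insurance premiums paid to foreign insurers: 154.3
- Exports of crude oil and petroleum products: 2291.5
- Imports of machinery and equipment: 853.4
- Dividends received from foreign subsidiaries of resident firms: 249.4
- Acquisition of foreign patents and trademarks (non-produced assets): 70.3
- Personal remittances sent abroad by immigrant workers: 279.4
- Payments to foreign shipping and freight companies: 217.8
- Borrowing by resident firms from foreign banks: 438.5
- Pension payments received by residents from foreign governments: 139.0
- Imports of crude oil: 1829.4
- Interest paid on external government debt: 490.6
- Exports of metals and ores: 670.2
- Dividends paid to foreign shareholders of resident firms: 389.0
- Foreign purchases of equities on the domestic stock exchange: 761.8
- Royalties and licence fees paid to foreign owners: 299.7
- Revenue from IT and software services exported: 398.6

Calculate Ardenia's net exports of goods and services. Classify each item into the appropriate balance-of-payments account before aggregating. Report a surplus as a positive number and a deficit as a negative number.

Goods: -853.4 + 2291.5 + 670.2 - 1829.4 = 278.9
Services: -154.3 - 299.7 - 217.8 + 398.6 = -273.2
Trade balance = 278.9 + (-273.2) = 5.7
(Excluded from the trade balance — primary income: interest received on holdings of foreign bonds 231.2, profits repatriated by foreign-owned firms operating domestically 378.6, dividends received from foreign subsidiaries of resident firms 249.4, interest paid on external government debt 490.6, dividends paid to foreign shareholders of resident firms 389.0; capital account: acquisition of foreign patents and trademarks (non-produced assets) 70.3; secondary income: personal remittances sent abroad by immigrant workers 279.4, pension payments received by residents from foreign governments 139.0; financial account: borrowing by resident firms from foreign banks 438.5, foreign purchases of equities on the domestic stock exchange 761.8.)

5.7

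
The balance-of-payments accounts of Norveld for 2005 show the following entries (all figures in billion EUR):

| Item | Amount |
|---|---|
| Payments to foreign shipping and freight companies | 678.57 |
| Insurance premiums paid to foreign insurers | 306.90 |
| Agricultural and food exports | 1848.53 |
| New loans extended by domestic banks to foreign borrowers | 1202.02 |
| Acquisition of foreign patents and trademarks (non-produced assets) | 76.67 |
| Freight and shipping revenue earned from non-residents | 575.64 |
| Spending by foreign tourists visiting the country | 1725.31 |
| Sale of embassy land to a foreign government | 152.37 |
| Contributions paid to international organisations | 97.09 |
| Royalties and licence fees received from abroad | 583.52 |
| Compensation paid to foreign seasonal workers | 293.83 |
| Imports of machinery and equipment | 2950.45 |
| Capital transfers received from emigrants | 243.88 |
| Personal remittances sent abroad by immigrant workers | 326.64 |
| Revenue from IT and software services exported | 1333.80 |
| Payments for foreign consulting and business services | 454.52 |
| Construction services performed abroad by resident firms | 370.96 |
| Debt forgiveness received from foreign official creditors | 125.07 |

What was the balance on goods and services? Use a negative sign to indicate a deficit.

Goods: -2950.45 + 1848.53 = -1101.92
Services: 583.52 + 370.96 - 306.90 + 575.64 - 678.57 + 1333.80 - 454.52 + 1725.31 = 3149.24
Trade balance = -1101.92 + 3149.24 = 2047.32
(Excluded from the trade balance — financial account: new loans extended by domestic banks to foreign borrowers 1202.02; capital account: acquisition of foreign patents and trademarks (non-produced assets) 76.67, sale of embassy land to a foreign government 152.37, capital transfers received from emigrants 243.88, debt forgiveness received from foreign official creditors 125.07; secondary income: contributions paid to international organisations 97.09, personal remittances sent abroad by immigrant workers 326.64; primary income: compensation paid to foreign seasonal workers 293.83.)

2047.32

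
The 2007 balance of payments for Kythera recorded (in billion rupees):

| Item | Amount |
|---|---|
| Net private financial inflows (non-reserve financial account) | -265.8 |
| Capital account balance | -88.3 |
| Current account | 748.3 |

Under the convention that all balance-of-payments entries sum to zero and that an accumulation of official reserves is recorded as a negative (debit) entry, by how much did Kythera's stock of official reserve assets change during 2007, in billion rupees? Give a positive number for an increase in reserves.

394.2

Official reserve transactions balance = -(748.3 + (-88.3) + (-265.8)) = -394.2
An accumulation of reserves is recorded as a debit (negative entry), so the change in the stock of reserves is the negative of that balance.
Change in official reserves = -(-394.2) = 394.2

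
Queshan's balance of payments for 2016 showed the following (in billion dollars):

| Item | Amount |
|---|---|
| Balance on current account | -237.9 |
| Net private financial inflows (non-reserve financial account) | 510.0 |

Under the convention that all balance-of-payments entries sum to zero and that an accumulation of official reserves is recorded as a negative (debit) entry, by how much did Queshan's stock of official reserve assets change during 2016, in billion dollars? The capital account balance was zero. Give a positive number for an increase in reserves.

Official reserve transactions balance = -((-237.9) + 510.0) = -272.1
An accumulation of reserves is recorded as a debit (negative entry), so the change in the stock of reserves is the negative of that balance.
Change in official reserves = -(-272.1) = 272.1

272.1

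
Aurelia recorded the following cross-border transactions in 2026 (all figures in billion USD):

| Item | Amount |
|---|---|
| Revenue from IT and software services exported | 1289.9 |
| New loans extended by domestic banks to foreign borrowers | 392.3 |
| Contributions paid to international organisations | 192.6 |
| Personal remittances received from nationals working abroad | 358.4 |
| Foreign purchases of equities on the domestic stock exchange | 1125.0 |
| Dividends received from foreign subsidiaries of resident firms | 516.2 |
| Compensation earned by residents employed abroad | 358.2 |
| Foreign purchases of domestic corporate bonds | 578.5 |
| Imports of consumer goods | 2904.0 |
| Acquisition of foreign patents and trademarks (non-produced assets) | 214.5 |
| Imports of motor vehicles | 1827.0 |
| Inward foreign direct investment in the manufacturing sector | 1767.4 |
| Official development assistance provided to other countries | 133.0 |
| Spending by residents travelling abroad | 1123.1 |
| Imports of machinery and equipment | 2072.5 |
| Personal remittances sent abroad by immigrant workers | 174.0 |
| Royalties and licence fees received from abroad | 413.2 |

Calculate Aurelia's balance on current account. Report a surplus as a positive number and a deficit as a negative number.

Goods: -2072.5 - 2904.0 - 1827.0 = -6803.5
Services: -1123.1 + 1289.9 + 413.2 = 580.0
Primary income: 358.2 + 516.2 = 874.4
Secondary income: -133.0 - 192.6 + 358.4 - 174.0 = -141.2
Current account = (-6803.5) + 580.0 + 874.4 + (-141.2) = -5490.3
(Excluded from the current account — financial account: new loans extended by domestic banks to foreign borrowers 392.3, foreign purchases of equities on the domestic stock exchange 1125.0, foreign purchases of domestic corporate bonds 578.5, inward foreign direct investment in the manufacturing sector 1767.4; capital account: acquisition of foreign patents and trademarks (non-produced assets) 214.5.)

-5490.3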